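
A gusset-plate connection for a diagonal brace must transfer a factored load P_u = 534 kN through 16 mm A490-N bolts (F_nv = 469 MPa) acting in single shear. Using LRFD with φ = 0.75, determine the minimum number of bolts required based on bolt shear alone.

A_b = π·16²/4 = 201.1 mm².
Per-bolt design strength φR_n = 0.75 × 469 × 201.1 × 1 / 1000 = 70.72 kN.
n ≥ 534 / 70.72 = 7.551 → use 8 bolts.

8 bolts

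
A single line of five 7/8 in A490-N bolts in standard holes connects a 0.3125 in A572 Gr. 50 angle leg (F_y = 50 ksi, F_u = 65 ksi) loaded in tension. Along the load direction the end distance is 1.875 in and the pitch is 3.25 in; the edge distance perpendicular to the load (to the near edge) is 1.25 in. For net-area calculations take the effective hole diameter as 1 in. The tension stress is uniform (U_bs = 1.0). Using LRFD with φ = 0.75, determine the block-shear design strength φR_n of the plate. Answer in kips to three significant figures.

106 kips

Shear plane L_v = 1.875 + 4·3.25 = 14.88 in; A_gv = 14.88 × 0.3125 = 4.648 in².
A_nv = (14.88 − 4.5·1) × 0.3125 = 3.242 in².
A_nt = (1.25 − 0.5·1) × 0.3125 = 0.2344 in².
0.6 F_u A_nv = 126.4 kips; 0.6 F_y A_gv = 139.5 kips → shear rupture governs the shear term.
R_n = 126.4 + 1.0 × 65 × 0.2344 = 141.7 kips.
Design strength φR_n = 0.75 × 141.7 = 106 kips.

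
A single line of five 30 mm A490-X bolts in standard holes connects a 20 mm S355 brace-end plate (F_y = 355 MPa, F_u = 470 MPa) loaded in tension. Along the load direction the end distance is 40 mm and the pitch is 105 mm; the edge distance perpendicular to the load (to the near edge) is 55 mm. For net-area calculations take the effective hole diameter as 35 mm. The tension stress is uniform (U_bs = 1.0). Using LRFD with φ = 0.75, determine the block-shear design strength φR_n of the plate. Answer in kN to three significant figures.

1540 kN

Shear plane L_v = 40 + 4·105 = 460 mm; A_gv = 460 × 20 = 9200 mm².
A_nv = (460 − 4.5·35) × 20 = 6050 mm².
A_nt = (55 − 0.5·35) × 20 = 750 mm².
0.6 F_u A_nv = 1706 kN; 0.6 F_y A_gv = 1960 kN → shear rupture governs the shear term.
R_n = 1706 + 1.0 × 470 × 750 / 1000 = 2059 kN.
Design strength φR_n = 0.75 × 2059 = 1540 kN.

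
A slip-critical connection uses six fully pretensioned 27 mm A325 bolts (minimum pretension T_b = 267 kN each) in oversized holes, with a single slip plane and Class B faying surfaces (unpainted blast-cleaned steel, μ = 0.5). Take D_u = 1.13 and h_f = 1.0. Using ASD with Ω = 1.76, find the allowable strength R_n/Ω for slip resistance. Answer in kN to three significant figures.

R_n = μ · D_u · h_f · T_b · n_s · n_b = 0.5 × 1.13 × 1.0 × 267 × 1 × 6 = 905.1 kN.
Allowable strength R_n/Ω = 905.1 / 1.76 = 514 kN.

514 kN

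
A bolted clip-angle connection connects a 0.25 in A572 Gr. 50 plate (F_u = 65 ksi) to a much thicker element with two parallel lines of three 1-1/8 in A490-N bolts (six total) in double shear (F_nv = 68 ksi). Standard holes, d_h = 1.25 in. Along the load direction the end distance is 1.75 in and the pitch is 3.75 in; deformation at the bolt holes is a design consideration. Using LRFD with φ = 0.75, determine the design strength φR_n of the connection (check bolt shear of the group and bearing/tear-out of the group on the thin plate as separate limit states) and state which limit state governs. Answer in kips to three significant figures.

Bolt shear: A_b = π·1.125²/4 = 0.994 in²; R_n = 68 × 0.994 × 6 × 2 = 811.1 kips → 0.75 × 811.1 = 608 kips.
Bearing (1.2 l_c t F_u ≤ 2.4 d t F_u): upper limit = 2.4·1.125·0.25·65 = 43.87 kips.
  Edge l_c = 1.75 − 1.25/2 = 1.125 → r_n = 21.94 kips; interior l_c = 3.75 − 1.25 = 2.5 → r_n = 43.87 kips.
  R_n,bearing = 2·21.94 + 4·43.87 = 219.4 kips → 0.75 × 219.4 = 165 kips.
Bearing governs: 165 kips.

165 kips (bearing governs)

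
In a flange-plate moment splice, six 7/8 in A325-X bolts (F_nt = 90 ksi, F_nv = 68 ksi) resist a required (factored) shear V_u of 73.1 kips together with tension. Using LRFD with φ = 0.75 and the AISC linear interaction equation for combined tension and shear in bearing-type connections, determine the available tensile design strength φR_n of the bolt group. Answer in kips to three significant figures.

A_b = π·0.875²/4 = 0.6013 in²; f_rv = 73.1 / (6 × 0.6013) = 20.26 ksi.
F'_nt = 1.3 F_nt − (F_nt / φF_nv) f_rv = 1.3·90 − (90/(0.75·68))·20.26 = 81.25 ksi, capped at F_nt → F'_nt = 81.25 ksi.
R_n = F'_nt · A_b · n = 81.25 × 0.6013 × 6 = 293.1 kips.
Design strength φR_n = 0.75 × 293.1 = 220 kips.

220 kips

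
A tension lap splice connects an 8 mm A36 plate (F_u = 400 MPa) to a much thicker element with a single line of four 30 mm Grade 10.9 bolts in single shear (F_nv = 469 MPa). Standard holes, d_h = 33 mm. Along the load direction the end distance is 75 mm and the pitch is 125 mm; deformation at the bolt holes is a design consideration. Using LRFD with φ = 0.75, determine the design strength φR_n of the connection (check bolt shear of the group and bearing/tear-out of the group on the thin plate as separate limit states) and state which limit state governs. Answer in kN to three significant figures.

687 kN (bearing governs)

Bolt shear: A_b = π·30²/4 = 706.9 mm²; R_n = 469 × 706.9 × 4 × 1 / 1000 = 1326 kN → 0.75 × 1326 = 995 kN.
Bearing (1.2 l_c t F_u ≤ 2.4 d t F_u): upper limit = 2.4·30·8·400 / 1000 = 230.4 kN.
  Edge l_c = 75 − 33/2 = 58.5 → r_n = 224.6 kN; interior l_c = 125 − 33 = 92 → r_n = 230.4 kN.
  R_n,bearing = 1·224.6 + 3·230.4 = 915.8 kN → 0.75 × 915.8 = 687 kN.
Bearing governs: 687 kN.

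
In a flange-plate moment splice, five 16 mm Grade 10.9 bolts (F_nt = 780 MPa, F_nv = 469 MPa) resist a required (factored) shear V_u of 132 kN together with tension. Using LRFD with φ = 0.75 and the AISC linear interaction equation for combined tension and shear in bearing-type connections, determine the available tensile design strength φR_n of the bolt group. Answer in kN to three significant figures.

545 kN

A_b = π·16²/4 = 201.1 mm²; f_rv = 132 × 1000 / (5 × 201.1) = 131.3 MPa.
F'_nt = 1.3 F_nt − (F_nt / φF_nv) f_rv = 1.3·780 − (780/(0.75·469))·131.3 = 722.8 MPa, capped at F_nt → F'_nt = 722.8 MPa.
R_n = F'_nt · A_b · n = 722.8 × 201.1 × 5 / 1000 = 726.7 kN.
Design strength φR_n = 0.75 × 726.7 = 545 kN.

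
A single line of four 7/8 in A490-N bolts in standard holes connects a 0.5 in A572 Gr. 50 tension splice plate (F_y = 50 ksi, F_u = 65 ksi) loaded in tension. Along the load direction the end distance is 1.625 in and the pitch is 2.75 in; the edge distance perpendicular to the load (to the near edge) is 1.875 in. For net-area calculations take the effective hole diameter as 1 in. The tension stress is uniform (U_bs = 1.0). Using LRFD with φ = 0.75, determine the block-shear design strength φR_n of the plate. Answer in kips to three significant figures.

Shear plane L_v = 1.625 + 3·2.75 = 9.875 in; A_gv = 9.875 × 0.5 = 4.938 in².
A_nv = (9.875 − 3.5·1) × 0.5 = 3.188 in².
A_nt = (1.875 − 0.5·1) × 0.5 = 0.6875 in².
0.6 F_u A_nv = 124.3 kips; 0.6 F_y A_gv = 148.1 kips → shear rupture governs the shear term.
R_n = 124.3 + 1.0 × 65 × 0.6875 = 169 kips.
Design strength φR_n = 0.75 × 169 = 127 kips.

127 kips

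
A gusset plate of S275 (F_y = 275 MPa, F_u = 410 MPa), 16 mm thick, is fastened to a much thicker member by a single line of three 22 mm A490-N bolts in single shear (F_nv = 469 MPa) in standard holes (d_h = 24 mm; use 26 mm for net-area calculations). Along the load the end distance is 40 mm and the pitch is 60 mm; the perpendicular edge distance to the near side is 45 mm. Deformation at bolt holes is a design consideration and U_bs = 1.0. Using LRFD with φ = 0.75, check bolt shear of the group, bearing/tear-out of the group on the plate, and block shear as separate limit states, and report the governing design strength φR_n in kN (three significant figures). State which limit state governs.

401 kN (bolt shear governs)

Bolt shear: A_b = π·22²/4 = 380.1 mm²; R_n = 469 × 380.1 × 3 × 1 / 1000 = 534.8 kN → 0.75 × 534.8 = 401 kN.
Bearing: edge l_c = 28, r_n = 220.4 kN; interior l_c = 36, r_n = 283.4 kN; R_n = 220.4 + 2·283.4 = 787.2 kN → 590 kN.
Block shear: A_gv = 2560, A_nv = 1520, A_nt = 512 mm²; R_n = min(0.6F_uA_nv, 0.6F_yA_gv) + U_bs·F_u·A_nt = 583.8 kN → 438 kN.
Bolt shear governs: 401 kN.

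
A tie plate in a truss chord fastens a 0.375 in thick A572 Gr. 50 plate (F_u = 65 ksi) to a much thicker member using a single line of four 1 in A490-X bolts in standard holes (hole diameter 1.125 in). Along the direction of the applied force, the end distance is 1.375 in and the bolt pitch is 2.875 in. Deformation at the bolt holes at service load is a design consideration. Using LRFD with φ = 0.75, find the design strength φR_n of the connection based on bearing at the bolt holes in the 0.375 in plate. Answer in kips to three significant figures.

133 kips

Per bolt r_n = 1.2 l_c t F_u ≤ 2.4 d t F_u; upper limit = 2.4 × 1 × 0.375 × 65 = 58.5 kips.
Edge bolt: l_c = 1.375 − 1.125/2 = 0.8125 in → 1.2 × 0.8125 × 0.375 × 65 = 23.77 → r_n = 23.77 kips.
Interior bolts: l_c = 2.875 − 1.125 = 1.75 in → 1.2 × 1.75 × 0.375 × 65 = 51.19 → r_n = 51.19 kips.
R_n = 1 × 23.77 + 3 × 51.19 = 177.3 kips.
Design strength φR_n = 0.75 × 177.3 = 133 kips.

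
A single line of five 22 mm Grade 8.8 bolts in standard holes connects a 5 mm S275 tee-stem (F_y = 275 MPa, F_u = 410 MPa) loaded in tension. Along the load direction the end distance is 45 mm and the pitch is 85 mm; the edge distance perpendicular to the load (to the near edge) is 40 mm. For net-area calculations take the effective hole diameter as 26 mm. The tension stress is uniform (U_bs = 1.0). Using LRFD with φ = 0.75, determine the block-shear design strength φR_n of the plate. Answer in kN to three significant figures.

280 kN

Shear plane L_v = 45 + 4·85 = 385 mm; A_gv = 385 × 5 = 1925 mm².
A_nv = (385 − 4.5·26) × 5 = 1340 mm².
A_nt = (40 − 0.5·26) × 5 = 135 mm².
0.6 F_u A_nv = 329.6 kN; 0.6 F_y A_gv = 317.6 kN → shear yielding governs the shear term.
R_n = 317.6 + 1.0 × 410 × 135 / 1000 = 373 kN.
Design strength φR_n = 0.75 × 373 = 280 kN.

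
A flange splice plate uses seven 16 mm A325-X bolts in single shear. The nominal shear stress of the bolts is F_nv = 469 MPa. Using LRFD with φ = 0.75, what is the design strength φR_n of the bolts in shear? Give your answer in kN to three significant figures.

495 kN

A_b = π × 16² / 4 = 201.1 mm².
R_n = F_nv · A_b · n · n_s = 469 × 201.1 × 7 × 1 / 1000 = 660.1 kN.
Design strength φR_n = 0.75 × 660.1 = 495 kN.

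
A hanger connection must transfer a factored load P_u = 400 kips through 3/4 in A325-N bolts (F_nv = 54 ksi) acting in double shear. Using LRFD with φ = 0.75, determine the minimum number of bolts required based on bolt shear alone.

12 bolts

A_b = π·0.75²/4 = 0.4418 in².
Per-bolt design strength φR_n = 0.75 × 54 × 0.4418 × 2 = 35.78 kips.
n ≥ 400 / 35.78 = 11.18 → use 12 bolts.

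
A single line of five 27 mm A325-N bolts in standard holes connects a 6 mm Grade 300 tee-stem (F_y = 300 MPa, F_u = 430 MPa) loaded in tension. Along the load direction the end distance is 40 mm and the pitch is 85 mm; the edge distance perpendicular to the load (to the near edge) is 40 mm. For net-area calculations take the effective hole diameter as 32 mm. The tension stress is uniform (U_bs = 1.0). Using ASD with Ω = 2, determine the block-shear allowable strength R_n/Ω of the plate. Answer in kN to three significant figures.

214 kN

Shear plane L_v = 40 + 4·85 = 380 mm; A_gv = 380 × 6 = 2280 mm².
A_nv = (380 − 4.5·32) × 6 = 1416 mm².
A_nt = (40 − 0.5·32) × 6 = 144 mm².
0.6 F_u A_nv = 365.3 kN; 0.6 F_y A_gv = 410.4 kN → shear rupture governs the shear term.
R_n = 365.3 + 1.0 × 430 × 144 / 1000 = 427.2 kN.
Allowable strength R_n/Ω = 427.2 / 2 = 214 kN.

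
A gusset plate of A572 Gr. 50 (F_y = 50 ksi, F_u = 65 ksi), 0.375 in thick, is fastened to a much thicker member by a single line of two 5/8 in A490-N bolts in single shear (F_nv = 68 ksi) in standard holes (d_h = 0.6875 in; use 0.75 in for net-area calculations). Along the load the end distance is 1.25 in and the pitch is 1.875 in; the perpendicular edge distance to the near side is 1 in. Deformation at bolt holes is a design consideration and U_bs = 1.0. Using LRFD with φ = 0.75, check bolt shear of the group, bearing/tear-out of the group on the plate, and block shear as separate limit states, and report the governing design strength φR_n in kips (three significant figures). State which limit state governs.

31.3 kips (bolt shear governs)

Bolt shear: A_b = π·0.625²/4 = 0.3068 in²; R_n = 68 × 0.3068 × 2 × 1 = 41.72 kips → 0.75 × 41.72 = 31.3 kips.
Bearing: edge l_c = 0.9062, r_n = 26.51 kips; interior l_c = 1.188, r_n = 34.73 kips; R_n = 26.51 + 1·34.73 = 61.24 kips → 45.9 kips.
Block shear: A_gv = 1.172, A_nv = 0.75, A_nt = 0.2344 in²; R_n = min(0.6F_uA_nv, 0.6F_yA_gv) + U_bs·F_u·A_nt = 44.48 kips → 33.4 kips.
Bolt shear governs: 31.3 kips.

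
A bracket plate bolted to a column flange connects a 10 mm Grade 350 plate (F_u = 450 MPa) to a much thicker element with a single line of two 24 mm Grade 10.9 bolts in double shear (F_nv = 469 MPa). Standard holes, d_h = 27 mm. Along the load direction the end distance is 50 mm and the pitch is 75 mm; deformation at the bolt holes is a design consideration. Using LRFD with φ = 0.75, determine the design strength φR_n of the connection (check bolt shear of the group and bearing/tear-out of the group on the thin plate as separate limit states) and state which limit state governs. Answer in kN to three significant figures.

342 kN (bearing governs)

Bolt shear: A_b = π·24²/4 = 452.4 mm²; R_n = 469 × 452.4 × 2 × 2 / 1000 = 848.7 kN → 0.75 × 848.7 = 637 kN.
Bearing (1.2 l_c t F_u ≤ 2.4 d t F_u): upper limit = 2.4·24·10·450 / 1000 = 259.2 kN.
  Edge l_c = 50 − 27/2 = 36.5 → r_n = 197.1 kN; interior l_c = 75 − 27 = 48 → r_n = 259.2 kN.
  R_n,bearing = 1·197.1 + 1·259.2 = 456.3 kN → 0.75 × 456.3 = 342 kN.
Bearing governs: 342 kN.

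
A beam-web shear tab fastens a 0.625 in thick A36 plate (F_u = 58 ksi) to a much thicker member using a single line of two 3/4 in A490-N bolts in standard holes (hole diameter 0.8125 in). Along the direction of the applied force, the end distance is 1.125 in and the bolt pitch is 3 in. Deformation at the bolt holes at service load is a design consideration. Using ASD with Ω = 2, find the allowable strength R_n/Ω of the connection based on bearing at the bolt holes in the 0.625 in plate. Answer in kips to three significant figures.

48.3 kips

Per bolt r_n = 1.2 l_c t F_u ≤ 2.4 d t F_u; upper limit = 2.4 × 0.75 × 0.625 × 58 = 65.25 kips.
Edge bolt: l_c = 1.125 − 0.8125/2 = 0.7188 in → 1.2 × 0.7188 × 0.625 × 58 = 31.27 → r_n = 31.27 kips.
Interior bolts: l_c = 3 − 0.8125 = 2.188 in → 1.2 × 2.188 × 0.625 × 58 = 95.16 → r_n = 65.25 kips.
R_n = 1 × 31.27 + 1 × 65.25 = 96.52 kips.
Allowable strength R_n/Ω = 96.52 / 2 = 48.3 kips.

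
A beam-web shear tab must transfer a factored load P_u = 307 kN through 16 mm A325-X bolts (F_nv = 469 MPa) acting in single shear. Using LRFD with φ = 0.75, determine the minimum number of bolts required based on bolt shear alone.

5 bolts

A_b = π·16²/4 = 201.1 mm².
Per-bolt design strength φR_n = 0.75 × 469 × 201.1 × 1 / 1000 = 70.72 kN.
n ≥ 307 / 70.72 = 4.341 → use 5 bolts.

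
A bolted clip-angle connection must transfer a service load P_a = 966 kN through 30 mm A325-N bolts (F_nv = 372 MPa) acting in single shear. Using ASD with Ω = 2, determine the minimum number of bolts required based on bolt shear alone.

8 bolts

A_b = π·30²/4 = 706.9 mm².
Per-bolt allowable strength R_n/Ω = 372 × 706.9 × 1 / 1000 / 2 = 131.5 kN.
n ≥ 966 / 131.5 = 7.347 → use 8 bolts.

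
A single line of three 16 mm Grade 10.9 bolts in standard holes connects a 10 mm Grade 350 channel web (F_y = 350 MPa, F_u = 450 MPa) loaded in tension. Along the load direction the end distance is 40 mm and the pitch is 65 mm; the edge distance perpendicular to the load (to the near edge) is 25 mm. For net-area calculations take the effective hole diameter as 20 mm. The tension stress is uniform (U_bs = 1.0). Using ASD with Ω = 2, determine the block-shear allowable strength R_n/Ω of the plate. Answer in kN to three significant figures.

Shear plane L_v = 40 + 2·65 = 170 mm; A_gv = 170 × 10 = 1700 mm².
A_nv = (170 − 2.5·20) × 10 = 1200 mm².
A_nt = (25 − 0.5·20) × 10 = 150 mm².
0.6 F_u A_nv = 324 kN; 0.6 F_y A_gv = 357 kN → shear rupture governs the shear term.
R_n = 324 + 1.0 × 450 × 150 / 1000 = 391.5 kN.
Allowable strength R_n/Ω = 391.5 / 2 = 196 kN.

196 kN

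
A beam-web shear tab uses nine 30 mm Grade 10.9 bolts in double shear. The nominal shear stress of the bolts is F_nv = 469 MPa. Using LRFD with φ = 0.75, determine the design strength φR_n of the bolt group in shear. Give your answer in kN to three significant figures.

4480 kN

A_b = π × 30² / 4 = 706.9 mm².
R_n = F_nv · A_b · n · n_s = 469 × 706.9 × 9 × 2 / 1000 = 5967 kN.
Design strength φR_n = 0.75 × 5967 = 4480 kN.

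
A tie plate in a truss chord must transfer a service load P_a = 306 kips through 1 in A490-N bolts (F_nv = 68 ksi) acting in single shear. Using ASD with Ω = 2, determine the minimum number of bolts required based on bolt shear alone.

12 bolts

A_b = π·1²/4 = 0.7854 in².
Per-bolt allowable strength R_n/Ω = 68 × 0.7854 × 1 / 2 = 26.7 kips.
n ≥ 306 / 26.7 = 11.46 → use 12 bolts.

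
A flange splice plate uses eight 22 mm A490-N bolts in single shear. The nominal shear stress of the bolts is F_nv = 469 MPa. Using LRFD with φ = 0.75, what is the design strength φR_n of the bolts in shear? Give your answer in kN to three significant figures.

A_b = π × 22² / 4 = 380.1 mm².
R_n = F_nv · A_b · n · n_s = 469 × 380.1 × 8 × 1 / 1000 = 1426 kN.
Design strength φR_n = 0.75 × 1426 = 1070 kN.

1070 kN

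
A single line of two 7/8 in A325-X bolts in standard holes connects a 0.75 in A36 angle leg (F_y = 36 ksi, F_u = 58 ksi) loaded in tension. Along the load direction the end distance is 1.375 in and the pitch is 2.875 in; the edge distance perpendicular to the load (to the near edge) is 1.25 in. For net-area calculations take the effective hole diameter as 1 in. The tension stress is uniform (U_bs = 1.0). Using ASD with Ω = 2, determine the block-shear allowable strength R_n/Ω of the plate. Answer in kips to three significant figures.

Shear plane L_v = 1.375 + 1·2.875 = 4.25 in; A_gv = 4.25 × 0.75 = 3.188 in².
A_nv = (4.25 − 1.5·1) × 0.75 = 2.062 in².
A_nt = (1.25 − 0.5·1) × 0.75 = 0.5625 in².
0.6 F_u A_nv = 71.77 kips; 0.6 F_y A_gv = 68.85 kips → shear yielding governs the shear term.
R_n = 68.85 + 1.0 × 58 × 0.5625 = 101.5 kips.
Allowable strength R_n/Ω = 101.5 / 2 = 50.7 kips.

50.7 kips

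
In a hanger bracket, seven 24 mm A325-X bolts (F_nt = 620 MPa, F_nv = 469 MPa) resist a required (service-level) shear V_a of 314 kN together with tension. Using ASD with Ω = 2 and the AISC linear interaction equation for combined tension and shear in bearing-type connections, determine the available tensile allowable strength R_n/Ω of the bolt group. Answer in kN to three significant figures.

861 kN

A_b = π·24²/4 = 452.4 mm²; f_rv = 314 × 1000 / (7 × 452.4) = 99.16 MPa.
F'_nt = 1.3 F_nt − (Ω F_nt / F_nv) f_rv = 1.3·620 − (2·620/469)·99.16 = 543.8 MPa, capped at F_nt → F'_nt = 543.8 MPa.
R_n = F'_nt · A_b · n = 543.8 × 452.4 × 7 / 1000 = 1722 kN.
Allowable strength R_n/Ω = 1722 / 2 = 861 kN.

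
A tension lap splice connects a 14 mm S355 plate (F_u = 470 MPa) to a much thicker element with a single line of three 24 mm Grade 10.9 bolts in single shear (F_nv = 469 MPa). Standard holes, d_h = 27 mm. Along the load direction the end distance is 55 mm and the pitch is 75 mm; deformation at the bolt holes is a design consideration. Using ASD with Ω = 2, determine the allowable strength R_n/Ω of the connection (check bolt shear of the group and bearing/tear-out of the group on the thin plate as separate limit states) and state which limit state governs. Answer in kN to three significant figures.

Bolt shear: A_b = π·24²/4 = 452.4 mm²; R_n = 469 × 452.4 × 3 × 1 / 1000 = 636.5 kN → 636.5 / 2 = 318 kN.
Bearing (1.2 l_c t F_u ≤ 2.4 d t F_u): upper limit = 2.4·24·14·470 / 1000 = 379 kN.
  Edge l_c = 55 − 27/2 = 41.5 → r_n = 327.7 kN; interior l_c = 75 − 27 = 48 → r_n = 379 kN.
  R_n,bearing = 1·327.7 + 2·379 = 1086 kN → 1086 / 2 = 543 kN.
Bolt shear governs: 318 kN.

318 kN (bolt shear governs)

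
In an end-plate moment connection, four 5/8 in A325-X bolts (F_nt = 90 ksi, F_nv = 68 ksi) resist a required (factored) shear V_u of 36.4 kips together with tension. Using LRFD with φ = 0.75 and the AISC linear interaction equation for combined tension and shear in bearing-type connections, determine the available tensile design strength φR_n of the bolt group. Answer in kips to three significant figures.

59.5 kips

A_b = π·0.625²/4 = 0.3068 in²; f_rv = 36.4 / (4 × 0.3068) = 29.66 ksi.
F'_nt = 1.3 F_nt − (F_nt / φF_nv) f_rv = 1.3·90 − (90/(0.75·68))·29.66 = 64.66 ksi, capped at F_nt → F'_nt = 64.66 ksi.
R_n = F'_nt · A_b · n = 64.66 × 0.3068 × 4 = 79.35 kips.
Design strength φR_n = 0.75 × 79.35 = 59.5 kips.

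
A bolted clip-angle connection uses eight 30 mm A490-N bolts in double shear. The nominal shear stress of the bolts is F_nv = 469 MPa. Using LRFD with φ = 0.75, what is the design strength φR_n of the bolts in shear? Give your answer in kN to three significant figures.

A_b = π × 30² / 4 = 706.9 mm².
R_n = F_nv · A_b · n · n_s = 469 × 706.9 × 8 × 2 / 1000 = 5304 kN.
Design strength φR_n = 0.75 × 5304 = 3980 kN.

3980 kN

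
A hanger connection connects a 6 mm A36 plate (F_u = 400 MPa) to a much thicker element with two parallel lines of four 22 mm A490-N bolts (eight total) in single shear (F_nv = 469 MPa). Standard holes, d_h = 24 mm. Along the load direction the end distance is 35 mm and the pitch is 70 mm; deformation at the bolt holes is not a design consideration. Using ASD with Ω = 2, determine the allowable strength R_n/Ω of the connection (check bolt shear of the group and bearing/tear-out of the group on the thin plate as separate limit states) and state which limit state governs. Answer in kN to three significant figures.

558 kN (bearing governs)

Bolt shear: A_b = π·22²/4 = 380.1 mm²; R_n = 469 × 380.1 × 8 × 1 / 1000 = 1426 kN → 1426 / 2 = 713 kN.
Bearing (1.5 l_c t F_u ≤ 3.0 d t F_u): upper limit = 3.0·22·6·400 / 1000 = 158.4 kN.
  Edge l_c = 35 − 24/2 = 23 → r_n = 82.8 kN; interior l_c = 70 − 24 = 46 → r_n = 158.4 kN.
  R_n,bearing = 2·82.8 + 6·158.4 = 1116 kN → 1116 / 2 = 558 kN.
Bearing governs: 558 kN.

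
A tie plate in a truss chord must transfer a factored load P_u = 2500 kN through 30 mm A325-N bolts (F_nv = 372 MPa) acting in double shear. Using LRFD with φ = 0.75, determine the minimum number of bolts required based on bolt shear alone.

A_b = π·30²/4 = 706.9 mm².
Per-bolt design strength φR_n = 0.75 × 372 × 706.9 × 2 / 1000 = 394.4 kN.
n ≥ 2500 / 394.4 = 6.338 → use 7 bolts.

7 bolts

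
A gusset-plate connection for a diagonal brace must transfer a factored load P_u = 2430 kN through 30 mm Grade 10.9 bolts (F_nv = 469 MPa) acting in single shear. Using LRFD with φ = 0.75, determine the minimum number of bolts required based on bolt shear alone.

10 bolts

A_b = π·30²/4 = 706.9 mm².
Per-bolt design strength φR_n = 0.75 × 469 × 706.9 × 1 / 1000 = 248.6 kN.
n ≥ 2430 / 248.6 = 9.773 → use 10 bolts.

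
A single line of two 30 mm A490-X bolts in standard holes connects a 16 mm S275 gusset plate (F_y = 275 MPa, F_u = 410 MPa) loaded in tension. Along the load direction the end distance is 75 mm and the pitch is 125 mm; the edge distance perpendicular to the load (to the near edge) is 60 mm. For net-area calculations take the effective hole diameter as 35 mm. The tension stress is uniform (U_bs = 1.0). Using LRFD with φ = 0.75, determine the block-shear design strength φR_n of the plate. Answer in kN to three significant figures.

Shear plane L_v = 75 + 1·125 = 200 mm; A_gv = 200 × 16 = 3200 mm².
A_nv = (200 − 1.5·35) × 16 = 2360 mm².
A_nt = (60 − 0.5·35) × 16 = 680 mm².
0.6 F_u A_nv = 580.6 kN; 0.6 F_y A_gv = 528 kN → shear yielding governs the shear term.
R_n = 528 + 1.0 × 410 × 680 / 1000 = 806.8 kN.
Design strength φR_n = 0.75 × 806.8 = 605 kN.

605 kN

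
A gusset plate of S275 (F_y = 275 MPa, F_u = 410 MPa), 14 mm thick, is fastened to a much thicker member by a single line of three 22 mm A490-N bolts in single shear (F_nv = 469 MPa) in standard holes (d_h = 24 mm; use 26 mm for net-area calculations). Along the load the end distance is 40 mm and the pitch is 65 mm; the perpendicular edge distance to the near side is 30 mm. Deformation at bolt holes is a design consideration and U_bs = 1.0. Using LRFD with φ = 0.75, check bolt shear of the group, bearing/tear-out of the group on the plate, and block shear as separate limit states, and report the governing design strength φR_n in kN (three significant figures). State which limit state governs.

Bolt shear: A_b = π·22²/4 = 380.1 mm²; R_n = 469 × 380.1 × 3 × 1 / 1000 = 534.8 kN → 0.75 × 534.8 = 401 kN.
Bearing: edge l_c = 28, r_n = 192.9 kN; interior l_c = 41, r_n = 282.4 kN; R_n = 192.9 + 2·282.4 = 757.7 kN → 568 kN.
Block shear: A_gv = 2380, A_nv = 1470, A_nt = 238 mm²; R_n = min(0.6F_uA_nv, 0.6F_yA_gv) + U_bs·F_u·A_nt = 459.2 kN → 344 kN.
Block shear governs: 344 kN.

344 kN (block shear governs)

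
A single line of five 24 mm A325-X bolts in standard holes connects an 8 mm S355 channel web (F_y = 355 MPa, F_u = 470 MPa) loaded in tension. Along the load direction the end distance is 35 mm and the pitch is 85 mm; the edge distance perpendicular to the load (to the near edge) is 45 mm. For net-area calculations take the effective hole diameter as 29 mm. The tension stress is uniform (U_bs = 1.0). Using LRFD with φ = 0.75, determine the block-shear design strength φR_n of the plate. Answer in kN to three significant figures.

500 kN

Shear plane L_v = 35 + 4·85 = 375 mm; A_gv = 375 × 8 = 3000 mm².
A_nv = (375 − 4.5·29) × 8 = 1956 mm².
A_nt = (45 − 0.5·29) × 8 = 244 mm².
0.6 F_u A_nv = 551.6 kN; 0.6 F_y A_gv = 639 kN → shear rupture governs the shear term.
R_n = 551.6 + 1.0 × 470 × 244 / 1000 = 666.3 kN.
Design strength φR_n = 0.75 × 666.3 = 500 kN.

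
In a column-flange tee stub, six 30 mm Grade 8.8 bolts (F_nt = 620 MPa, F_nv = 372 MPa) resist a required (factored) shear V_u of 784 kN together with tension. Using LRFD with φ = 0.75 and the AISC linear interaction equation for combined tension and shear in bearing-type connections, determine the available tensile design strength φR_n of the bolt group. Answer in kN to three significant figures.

1260 kN

A_b = π·30²/4 = 706.9 mm²; f_rv = 784 × 1000 / (6 × 706.9) = 184.9 MPa.
F'_nt = 1.3 F_nt − (F_nt / φF_nv) f_rv = 1.3·620 − (620/(0.75·372))·184.9 = 395.2 MPa, capped at F_nt → F'_nt = 395.2 MPa.
R_n = F'_nt · A_b · n = 395.2 × 706.9 × 6 / 1000 = 1676 kN.
Design strength φR_n = 0.75 × 1676 = 1260 kN.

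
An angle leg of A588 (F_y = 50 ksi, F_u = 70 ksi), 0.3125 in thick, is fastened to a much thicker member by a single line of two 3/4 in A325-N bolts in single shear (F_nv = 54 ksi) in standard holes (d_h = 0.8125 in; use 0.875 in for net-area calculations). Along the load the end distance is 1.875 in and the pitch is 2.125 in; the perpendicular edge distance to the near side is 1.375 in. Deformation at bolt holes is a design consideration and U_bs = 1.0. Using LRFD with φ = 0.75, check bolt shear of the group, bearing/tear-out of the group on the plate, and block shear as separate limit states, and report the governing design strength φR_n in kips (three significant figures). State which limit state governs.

Bolt shear: A_b = π·0.75²/4 = 0.4418 in²; R_n = 54 × 0.4418 × 2 × 1 = 47.71 kips → 0.75 × 47.71 = 35.8 kips.
Bearing: edge l_c = 1.469, r_n = 38.55 kips; interior l_c = 1.312, r_n = 34.45 kips; R_n = 38.55 + 1·34.45 = 73.01 kips → 54.8 kips.
Block shear: A_gv = 1.25, A_nv = 0.8398, A_nt = 0.293 in²; R_n = min(0.6F_uA_nv, 0.6F_yA_gv) + U_bs·F_u·A_nt = 55.78 kips → 41.8 kips.
Bolt shear governs: 35.8 kips.

35.8 kips (bolt shear governs)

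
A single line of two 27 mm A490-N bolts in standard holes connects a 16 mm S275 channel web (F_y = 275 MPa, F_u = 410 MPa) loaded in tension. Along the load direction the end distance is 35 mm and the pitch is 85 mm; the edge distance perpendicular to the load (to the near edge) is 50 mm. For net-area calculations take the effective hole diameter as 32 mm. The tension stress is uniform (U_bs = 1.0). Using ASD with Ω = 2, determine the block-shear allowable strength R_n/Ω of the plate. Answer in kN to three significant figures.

253 kN

Shear plane L_v = 35 + 1·85 = 120 mm; A_gv = 120 × 16 = 1920 mm².
A_nv = (120 − 1.5·32) × 16 = 1152 mm².
A_nt = (50 − 0.5·32) × 16 = 544 mm².
0.6 F_u A_nv = 283.4 kN; 0.6 F_y A_gv = 316.8 kN → shear rupture governs the shear term.
R_n = 283.4 + 1.0 × 410 × 544 / 1000 = 506.4 kN.
Allowable strength R_n/Ω = 506.4 / 2 = 253 kN.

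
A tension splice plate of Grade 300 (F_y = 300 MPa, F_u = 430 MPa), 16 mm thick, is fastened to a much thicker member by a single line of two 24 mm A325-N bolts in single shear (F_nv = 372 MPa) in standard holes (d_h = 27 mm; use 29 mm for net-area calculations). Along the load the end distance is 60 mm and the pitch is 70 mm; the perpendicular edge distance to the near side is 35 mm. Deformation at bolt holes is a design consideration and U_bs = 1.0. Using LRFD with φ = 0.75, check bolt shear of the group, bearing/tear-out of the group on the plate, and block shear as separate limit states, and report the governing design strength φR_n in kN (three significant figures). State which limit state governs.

252 kN (bolt shear governs)

Bolt shear: A_b = π·24²/4 = 452.4 mm²; R_n = 372 × 452.4 × 2 × 1 / 1000 = 336.6 kN → 0.75 × 336.6 = 252 kN.
Bearing: edge l_c = 46.5, r_n = 383.9 kN; interior l_c = 43, r_n = 355 kN; R_n = 383.9 + 1·355 = 738.9 kN → 554 kN.
Block shear: A_gv = 2080, A_nv = 1384, A_nt = 328 mm²; R_n = min(0.6F_uA_nv, 0.6F_yA_gv) + U_bs·F_u·A_nt = 498.1 kN → 374 kN.
Bolt shear governs: 252 kN.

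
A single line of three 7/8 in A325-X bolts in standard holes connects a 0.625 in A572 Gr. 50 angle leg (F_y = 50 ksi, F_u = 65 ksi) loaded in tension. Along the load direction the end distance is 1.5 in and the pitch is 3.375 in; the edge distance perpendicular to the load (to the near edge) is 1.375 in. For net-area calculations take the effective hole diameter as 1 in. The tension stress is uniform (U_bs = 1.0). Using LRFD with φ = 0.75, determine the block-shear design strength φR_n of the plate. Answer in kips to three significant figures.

132 kips

Shear plane L_v = 1.5 + 2·3.375 = 8.25 in; A_gv = 8.25 × 0.625 = 5.156 in².
A_nv = (8.25 − 2.5·1) × 0.625 = 3.594 in².
A_nt = (1.375 − 0.5·1) × 0.625 = 0.5469 in².
0.6 F_u A_nv = 140.2 kips; 0.6 F_y A_gv = 154.7 kips → shear rupture governs the shear term.
R_n = 140.2 + 1.0 × 65 × 0.5469 = 175.7 kips.
Design strength φR_n = 0.75 × 175.7 = 132 kips.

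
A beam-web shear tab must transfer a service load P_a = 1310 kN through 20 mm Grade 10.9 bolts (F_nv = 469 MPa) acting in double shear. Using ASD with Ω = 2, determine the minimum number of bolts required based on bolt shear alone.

9 bolts

A_b = π·20²/4 = 314.2 mm².
Per-bolt allowable strength R_n/Ω = 469 × 314.2 × 2 / 1000 / 2 = 147.3 kN.
n ≥ 1310 / 147.3 = 8.891 → use 9 bolts.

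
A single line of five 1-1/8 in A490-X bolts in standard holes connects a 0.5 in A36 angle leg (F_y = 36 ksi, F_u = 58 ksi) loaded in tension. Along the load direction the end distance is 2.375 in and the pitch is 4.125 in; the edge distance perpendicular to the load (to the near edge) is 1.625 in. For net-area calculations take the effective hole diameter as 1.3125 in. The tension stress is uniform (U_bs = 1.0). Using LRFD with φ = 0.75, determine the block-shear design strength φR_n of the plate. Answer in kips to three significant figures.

174 kips

Shear plane L_v = 2.375 + 4·4.125 = 18.88 in; A_gv = 18.88 × 0.5 = 9.438 in².
A_nv = (18.88 − 4.5·1.3125) × 0.5 = 6.484 in².
A_nt = (1.625 − 0.5·1.3125) × 0.5 = 0.4844 in².
0.6 F_u A_nv = 225.7 kips; 0.6 F_y A_gv = 203.8 kips → shear yielding governs the shear term.
R_n = 203.8 + 1.0 × 58 × 0.4844 = 231.9 kips.
Design strength φR_n = 0.75 × 231.9 = 174 kips.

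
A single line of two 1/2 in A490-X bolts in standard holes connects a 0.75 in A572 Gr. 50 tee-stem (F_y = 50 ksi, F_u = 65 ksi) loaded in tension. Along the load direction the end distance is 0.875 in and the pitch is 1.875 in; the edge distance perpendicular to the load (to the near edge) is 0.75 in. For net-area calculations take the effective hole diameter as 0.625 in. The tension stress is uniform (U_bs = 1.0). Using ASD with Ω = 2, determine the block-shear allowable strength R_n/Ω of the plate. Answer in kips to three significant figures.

37.2 kips

Shear plane L_v = 0.875 + 1·1.875 = 2.75 in; A_gv = 2.75 × 0.75 = 2.062 in².
A_nv = (2.75 − 1.5·0.625) × 0.75 = 1.359 in².
A_nt = (0.75 − 0.5·0.625) × 0.75 = 0.3281 in².
0.6 F_u A_nv = 53.02 kips; 0.6 F_y A_gv = 61.88 kips → shear rupture governs the shear term.
R_n = 53.02 + 1.0 × 65 × 0.3281 = 74.34 kips.
Allowable strength R_n/Ω = 74.34 / 2 = 37.2 kips.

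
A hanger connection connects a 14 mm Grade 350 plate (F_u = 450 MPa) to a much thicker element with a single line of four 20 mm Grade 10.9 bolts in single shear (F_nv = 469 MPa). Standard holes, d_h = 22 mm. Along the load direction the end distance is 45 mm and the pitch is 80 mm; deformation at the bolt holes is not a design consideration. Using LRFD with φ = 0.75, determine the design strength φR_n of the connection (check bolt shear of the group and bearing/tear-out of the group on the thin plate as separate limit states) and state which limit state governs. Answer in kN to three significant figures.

Bolt shear: A_b = π·20²/4 = 314.2 mm²; R_n = 469 × 314.2 × 4 × 1 / 1000 = 589.4 kN → 0.75 × 589.4 = 442 kN.
Bearing (1.5 l_c t F_u ≤ 3.0 d t F_u): upper limit = 3.0·20·14·450 / 1000 = 378 kN.
  Edge l_c = 45 − 22/2 = 34 → r_n = 321.3 kN; interior l_c = 80 − 22 = 58 → r_n = 378 kN.
  R_n,bearing = 1·321.3 + 3·378 = 1455 kN → 0.75 × 1455 = 1090 kN.
Bolt shear governs: 442 kN.

442 kN (bolt shear governs)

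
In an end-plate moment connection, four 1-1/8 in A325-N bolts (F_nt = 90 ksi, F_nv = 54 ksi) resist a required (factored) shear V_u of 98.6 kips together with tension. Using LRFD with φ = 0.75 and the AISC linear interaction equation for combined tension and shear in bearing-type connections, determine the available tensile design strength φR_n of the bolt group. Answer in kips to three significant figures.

A_b = π·1.125²/4 = 0.994 in²; f_rv = 98.6 / (4 × 0.994) = 24.8 ksi.
F'_nt = 1.3 F_nt − (F_nt / φF_nv) f_rv = 1.3·90 − (90/(0.75·54))·24.8 = 61.89 ksi, capped at F_nt → F'_nt = 61.89 ksi.
R_n = F'_nt · A_b · n = 61.89 × 0.994 × 4 = 246.1 kips.
Design strength φR_n = 0.75 × 246.1 = 185 kips.

185 kips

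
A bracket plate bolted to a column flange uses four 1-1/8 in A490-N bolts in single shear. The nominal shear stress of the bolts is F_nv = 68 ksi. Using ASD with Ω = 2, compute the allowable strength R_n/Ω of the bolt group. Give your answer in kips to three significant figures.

135 kips

A_b = π × 1.125² / 4 = 0.994 in².
R_n = F_nv · A_b · n · n_s = 68 × 0.994 × 4 × 1 = 270.4 kips.
Allowable strength R_n/Ω = 270.4 / 2 = 135 kips.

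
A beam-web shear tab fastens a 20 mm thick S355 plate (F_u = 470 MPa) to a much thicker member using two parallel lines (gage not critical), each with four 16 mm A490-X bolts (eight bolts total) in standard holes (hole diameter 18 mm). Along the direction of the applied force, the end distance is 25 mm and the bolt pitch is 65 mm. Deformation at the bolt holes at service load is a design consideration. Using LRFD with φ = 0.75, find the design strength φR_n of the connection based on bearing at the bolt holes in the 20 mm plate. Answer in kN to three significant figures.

1900 kN

Per bolt r_n = 1.2 l_c t F_u ≤ 2.4 d t F_u; upper limit = 2.4 × 16 × 20 × 470 / 1000 = 361 kN.
Edge bolt: l_c = 25 − 18/2 = 16 mm → 1.2 × 16 × 20 × 470 / 1000 = 180.5 → r_n = 180.5 kN.
Interior bolts: l_c = 65 − 18 = 47 mm → 1.2 × 47 × 20 × 470 / 1000 = 530.2 → r_n = 361 kN.
R_n = 2 × 180.5 + 6 × 361 = 2527 kN.
Design strength φR_n = 0.75 × 2527 = 1900 kN.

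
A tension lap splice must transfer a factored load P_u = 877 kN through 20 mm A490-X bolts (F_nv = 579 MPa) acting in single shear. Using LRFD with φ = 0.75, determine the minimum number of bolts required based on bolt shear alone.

7 bolts

A_b = π·20²/4 = 314.2 mm².
Per-bolt design strength φR_n = 0.75 × 579 × 314.2 × 1 / 1000 = 136.4 kN.
n ≥ 877 / 136.4 = 6.429 → use 7 bolts.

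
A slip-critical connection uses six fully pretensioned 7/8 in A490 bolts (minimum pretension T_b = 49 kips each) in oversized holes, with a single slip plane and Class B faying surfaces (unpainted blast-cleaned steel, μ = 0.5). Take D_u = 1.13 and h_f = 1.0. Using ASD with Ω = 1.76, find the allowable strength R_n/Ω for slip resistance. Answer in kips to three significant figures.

R_n = μ · D_u · h_f · T_b · n_s · n_b = 0.5 × 1.13 × 1.0 × 49 × 1 × 6 = 166.1 kips.
Allowable strength R_n/Ω = 166.1 / 1.76 = 94.4 kips.

94.4 kips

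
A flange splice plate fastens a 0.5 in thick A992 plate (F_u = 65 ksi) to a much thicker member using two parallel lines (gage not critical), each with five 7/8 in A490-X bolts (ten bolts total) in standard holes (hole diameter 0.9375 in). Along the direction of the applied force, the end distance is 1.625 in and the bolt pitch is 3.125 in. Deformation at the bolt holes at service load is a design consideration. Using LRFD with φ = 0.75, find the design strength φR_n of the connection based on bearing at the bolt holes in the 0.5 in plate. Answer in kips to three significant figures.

Per bolt r_n = 1.2 l_c t F_u ≤ 2.4 d t F_u; upper limit = 2.4 × 0.875 × 0.5 × 65 = 68.25 kips.
Edge bolt: l_c = 1.625 − 0.9375/2 = 1.156 in → 1.2 × 1.156 × 0.5 × 65 = 45.09 → r_n = 45.09 kips.
Interior bolts: l_c = 3.125 − 0.9375 = 2.188 in → 1.2 × 2.188 × 0.5 × 65 = 85.31 → r_n = 68.25 kips.
R_n = 2 × 45.09 + 8 × 68.25 = 636.2 kips.
Design strength φR_n = 0.75 × 636.2 = 477 kips.

477 kips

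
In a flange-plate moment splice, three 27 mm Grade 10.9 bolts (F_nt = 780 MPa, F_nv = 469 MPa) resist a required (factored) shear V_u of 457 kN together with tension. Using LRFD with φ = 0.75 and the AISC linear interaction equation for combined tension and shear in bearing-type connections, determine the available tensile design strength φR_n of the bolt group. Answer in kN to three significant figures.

A_b = π·27²/4 = 572.6 mm²; f_rv = 457 × 1000 / (3 × 572.6) = 266.1 MPa.
F'_nt = 1.3 F_nt − (F_nt / φF_nv) f_rv = 1.3·780 − (780/(0.75·469))·266.1 = 424 MPa, capped at F_nt → F'_nt = 424 MPa.
R_n = F'_nt · A_b · n = 424 × 572.6 × 3 / 1000 = 728.3 kN.
Design strength φR_n = 0.75 × 728.3 = 546 kN.

546 kN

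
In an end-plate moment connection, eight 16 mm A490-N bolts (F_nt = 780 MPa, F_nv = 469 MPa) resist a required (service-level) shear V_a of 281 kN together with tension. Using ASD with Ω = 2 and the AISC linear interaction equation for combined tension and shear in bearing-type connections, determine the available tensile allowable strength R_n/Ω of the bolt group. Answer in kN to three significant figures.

A_b = π·16²/4 = 201.1 mm²; f_rv = 281 × 1000 / (8 × 201.1) = 174.7 MPa.
F'_nt = 1.3 F_nt − (Ω F_nt / F_nv) f_rv = 1.3·780 − (2·780/469)·174.7 = 432.9 MPa, capped at F_nt → F'_nt = 432.9 MPa.
R_n = F'_nt · A_b · n = 432.9 × 201.1 × 8 / 1000 = 696.3 kN.
Allowable strength R_n/Ω = 696.3 / 2 = 348 kN.

348 kN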